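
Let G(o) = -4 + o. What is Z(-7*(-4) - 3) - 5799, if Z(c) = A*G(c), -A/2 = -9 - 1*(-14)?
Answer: -6009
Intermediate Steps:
A = -10 (A = -2*(-9 - 1*(-14)) = -2*(-9 + 14) = -2*5 = -10)
Z(c) = 40 - 10*c (Z(c) = -10*(-4 + c) = 40 - 10*c)
Z(-7*(-4) - 3) - 5799 = (40 - 10*(-7*(-4) - 3)) - 5799 = (40 - 10*(28 - 3)) - 5799 = (40 - 10*25) - 5799 = (40 - 250) - 5799 = -210 - 5799 = -6009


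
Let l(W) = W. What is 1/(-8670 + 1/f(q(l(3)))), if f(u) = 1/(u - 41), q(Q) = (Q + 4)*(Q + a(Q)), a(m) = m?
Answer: -1/8669 ≈ -0.00011535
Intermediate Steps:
q(Q) = 2*Q*(4 + Q) (q(Q) = (Q + 4)*(Q + Q) = (4 + Q)*(2*Q) = 2*Q*(4 + Q))
f(u) = 1/(-41 + u)
1/(-8670 + 1/f(q(l(3)))) = 1/(-8670 + 1/(1/(-41 + 2*3*(4 + 3)))) = 1/(-8670 + 1/(1/(-41 + 2*3*7))) = 1/(-8670 + 1/(1/(-41 + 42))) = 1/(-8670 + 1/(1/1)) = 1/(-8670 + 1/1) = 1/(-8670 + 1) = 1/(-8669) = -1/8669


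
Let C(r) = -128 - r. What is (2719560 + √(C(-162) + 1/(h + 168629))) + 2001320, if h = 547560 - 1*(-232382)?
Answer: 4720880 + √30592756977965/948571 ≈ 4.7209e+6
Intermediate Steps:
h = 779942 (h = 547560 + 232382 = 779942)
(2719560 + √(C(-162) + 1/(h + 168629))) + 2001320 = (2719560 + √((-128 - 1*(-162)) + 1/(779942 + 168629))) + 2001320 = (2719560 + √((-128 + 162) + 1/948571)) + 2001320 = (2719560 + √(34 + 1/948571)) + 2001320 = (2719560 + √(32251415/948571)) + 2001320 = (2719560 + √30592756977965/948571) + 2001320 = 4720880 + √30592756977965/948571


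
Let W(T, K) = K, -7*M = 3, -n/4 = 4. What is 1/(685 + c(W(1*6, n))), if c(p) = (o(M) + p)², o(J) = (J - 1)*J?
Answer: 2401/2213201 ≈ 0.0010849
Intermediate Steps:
n = -16 (n = -4*4 = -16)
M = -3/7 (M = -⅐*3 = -3/7 ≈ -0.42857)
o(J) = J*(-1 + J) (o(J) = (-1 + J)*J = J*(-1 + J))
c(p) = (30/49 + p)² (c(p) = (-3*(-1 - 3/7)/7 + p)² = (-3/7*(-10/7) + p)² = (30/49 + p)²)
1/(685 + c(W(1*6, n))) = 1/(685 + (30 + 49*(-16))²/2401) = 1/(685 + (30 - 784)²/2401) = 1/(685 + (1/2401)*(-754)²) = 1/(685 + (1/2401)*568516) = 1/(685 + 568516/2401) = 1/(2213201/2401) = 2401/2213201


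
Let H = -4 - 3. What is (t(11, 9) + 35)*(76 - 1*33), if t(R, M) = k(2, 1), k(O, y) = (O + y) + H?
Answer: 1333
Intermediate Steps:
H = -7
k(O, y) = -7 + O + y (k(O, y) = (O + y) - 7 = -7 + O + y)
t(R, M) = -4 (t(R, M) = -7 + 2 + 1 = -4)
(t(11, 9) + 35)*(76 - 1*33) = (-4 + 35)*(76 - 1*33) = 31*(76 - 33) = 31*43 = 1333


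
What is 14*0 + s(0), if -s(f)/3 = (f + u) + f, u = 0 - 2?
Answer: 6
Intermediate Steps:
u = -2
s(f) = 6 - 6*f (s(f) = -3*((f - 2) + f) = -3*((-2 + f) + f) = -3*(-2 + 2*f) = 6 - 6*f)
14*0 + s(0) = 14*0 + (6 - 6*0) = 0 + (6 + 0) = 0 + 6 = 6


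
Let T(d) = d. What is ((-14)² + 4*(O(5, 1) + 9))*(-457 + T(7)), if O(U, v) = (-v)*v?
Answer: -102600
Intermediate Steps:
O(U, v) = -v²
((-14)² + 4*(O(5, 1) + 9))*(-457 + T(7)) = ((-14)² + 4*(-1*1² + 9))*(-457 + 7) = (196 + 4*(-1*1 + 9))*(-450) = (196 + 4*(-1 + 9))*(-450) = (196 + 4*8)*(-450) = (196 + 32)*(-450) = 228*(-450) = -102600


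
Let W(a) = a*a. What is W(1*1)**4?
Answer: 1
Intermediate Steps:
W(a) = a**2
W(1*1)**4 = ((1*1)**2)**4 = (1**2)**4 = 1**4 = 1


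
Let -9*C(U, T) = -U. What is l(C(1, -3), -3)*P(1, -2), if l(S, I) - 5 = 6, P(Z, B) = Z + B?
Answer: -11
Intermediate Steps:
P(Z, B) = B + Z
C(U, T) = U/9 (C(U, T) = -(-1)*U/9 = U/9)
l(S, I) = 11 (l(S, I) = 5 + 6 = 11)
l(C(1, -3), -3)*P(1, -2) = 11*(-2 + 1) = 11*(-1) = -11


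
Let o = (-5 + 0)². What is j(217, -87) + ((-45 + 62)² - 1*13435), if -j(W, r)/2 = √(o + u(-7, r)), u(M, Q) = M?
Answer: -13146 - 6*√2 ≈ -13154.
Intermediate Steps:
o = 25 (o = (-5)² = 25)
j(W, r) = -6*√2 (j(W, r) = -2*√(25 - 7) = -6*√2)
j(217, -87) + ((-45 + 62)² - 1*13435) = -6*√2 + ((-45 + 62)² - 1*13435) = -6*√2 + (17² - 13435) = -6*√2 + (289 - 13435) = -6*√2 - 13146 = -13146 - 6*√2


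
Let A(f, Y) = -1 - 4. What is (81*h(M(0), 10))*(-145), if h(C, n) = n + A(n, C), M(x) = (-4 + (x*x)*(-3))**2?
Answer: -58725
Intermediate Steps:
A(f, Y) = -5
M(x) = (-4 - 3*x**2)**2 (M(x) = (-4 + x**2*(-3))**2 = (-4 - 3*x**2)**2)
h(C, n) = -5 + n (h(C, n) = n - 5 = -5 + n)
(81*h(M(0), 10))*(-145) = (81*(-5 + 10))*(-145) = (81*5)*(-145) = 405*(-145) = -58725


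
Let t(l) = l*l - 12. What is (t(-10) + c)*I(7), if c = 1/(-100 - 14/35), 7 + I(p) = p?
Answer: 0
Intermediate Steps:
I(p) = -7 + p
t(l) = -12 + l**2 (t(l) = l**2 - 12 = -12 + l**2)
c = -5/502 (c = 1/(-100 - 14*1/35) = 1/(-100 - 2/5) = 1/(-502/5) = -5/502 ≈ -0.0099602)
(t(-10) + c)*I(7) = ((-12 + (-10)**2) - 5/502)*(-7 + 7) = ((-12 + 100) - 5/502)*0 = (88 - 5/502)*0 = (44171/502)*0 = 0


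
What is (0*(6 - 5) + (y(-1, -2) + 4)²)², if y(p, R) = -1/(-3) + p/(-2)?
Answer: 707281/1296 ≈ 545.74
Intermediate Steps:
y(p, R) = ⅓ - p/2 (y(p, R) = -1*(-⅓) + p*(-½) = ⅓ - p/2)
(0*(6 - 5) + (y(-1, -2) + 4)²)² = (0*(6 - 5) + ((⅓ - ½*(-1)) + 4)²)² = (0*1 + ((⅓ + ½) + 4)²)² = (0 + (⅚ + 4)²)² = (0 + (29/6)²)² = (0 + 841/36)² = (841/36)² = 707281/1296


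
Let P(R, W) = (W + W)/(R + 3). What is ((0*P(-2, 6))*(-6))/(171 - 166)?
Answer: 0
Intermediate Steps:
P(R, W) = 2*W/(3 + R) (P(R, W) = (2*W)/(3 + R) = 2*W/(3 + R))
((0*P(-2, 6))*(-6))/(171 - 166) = ((0*(2*6/(3 - 2)))*(-6))/(171 - 166) = ((0*(2*6/1))*(-6))/5 = ((0*(2*6*1))*(-6))/5 = ((0*12)*(-6))/5 = (0*(-6))/5 = (⅕)*0 = 0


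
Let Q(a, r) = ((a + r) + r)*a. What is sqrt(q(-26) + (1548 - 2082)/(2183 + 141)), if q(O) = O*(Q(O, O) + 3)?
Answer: 3*I*sqrt(7922366102)/1162 ≈ 229.8*I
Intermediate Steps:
Q(a, r) = a*(a + 2*r) (Q(a, r) = (a + 2*r)*a = a*(a + 2*r))
q(O) = O*(3 + 3*O**2) (q(O) = O*(O*(O + 2*O) + 3) = O*(O*(3*O) + 3) = O*(3*O**2 + 3) = O*(3 + 3*O**2))
sqrt(q(-26) + (1548 - 2082)/(2183 + 141)) = sqrt(3*(-26)*(1 + (-26)**2) + (1548 - 2082)/(2183 + 141)) = sqrt(3*(-26)*(1 + 676) - 534/2324) = sqrt(3*(-26)*677 - 534*1/2324) = sqrt(-52806 - 267/1162) = sqrt(-61360839/1162) = 3*I*sqrt(7922366102)/1162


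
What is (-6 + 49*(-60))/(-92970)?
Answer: 491/15495 ≈ 0.031688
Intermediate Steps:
(-6 + 49*(-60))/(-92970) = (-6 - 2940)*(-1/92970) = -2946*(-1/92970) = 491/15495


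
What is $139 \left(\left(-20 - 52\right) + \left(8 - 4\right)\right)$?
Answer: $-9452$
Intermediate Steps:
$139 \left(\left(-20 - 52\right) + \left(8 - 4\right)\right) = 139 \left(-72 + \left(8 - 4\right)\right) = 139 \left(-72 + 4\right) = 139 \left(-68\right) = -9452$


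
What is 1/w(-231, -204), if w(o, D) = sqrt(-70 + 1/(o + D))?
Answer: -I*sqrt(13246185)/30451 ≈ -0.11952*I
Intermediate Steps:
w(o, D) = sqrt(-70 + 1/(D + o))
1/w(-231, -204) = 1/(sqrt((1 - 70*(-204) - 70*(-231))/(-204 - 231))) = 1/(sqrt((1 + 14280 + 16170)/(-435))) = 1/(sqrt(-1/435*30451)) = 1/(sqrt(-30451/435)) = 1/(I*sqrt(13246185)/435) = -I*sqrt(13246185)/30451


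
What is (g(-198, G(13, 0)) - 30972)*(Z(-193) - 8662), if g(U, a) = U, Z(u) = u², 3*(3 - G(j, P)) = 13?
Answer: -891056790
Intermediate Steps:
G(j, P) = -4/3 (G(j, P) = 3 - ⅓*13 = 3 - 13/3 = -4/3)
(g(-198, G(13, 0)) - 30972)*(Z(-193) - 8662) = (-198 - 30972)*((-193)² - 8662) = -31170*(37249 - 8662) = -31170*28587 = -891056790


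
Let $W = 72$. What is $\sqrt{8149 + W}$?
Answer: $\sqrt{8221} \approx 90.67$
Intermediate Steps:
$\sqrt{8149 + W} = \sqrt{8149 + 72} = \sqrt{8221}$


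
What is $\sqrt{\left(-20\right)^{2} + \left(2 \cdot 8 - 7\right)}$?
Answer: $\sqrt{409} \approx 20.224$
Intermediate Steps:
$\sqrt{\left(-20\right)^{2} + \left(2 \cdot 8 - 7\right)} = \sqrt{400 + \left(16 - 7\right)} = \sqrt{400 + 9} = \sqrt{409}$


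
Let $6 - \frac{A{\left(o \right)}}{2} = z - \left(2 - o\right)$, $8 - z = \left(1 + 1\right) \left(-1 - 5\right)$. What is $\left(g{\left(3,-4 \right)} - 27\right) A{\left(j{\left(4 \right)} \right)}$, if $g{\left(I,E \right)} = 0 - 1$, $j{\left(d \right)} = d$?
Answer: $896$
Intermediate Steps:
$z = 20$ ($z = 8 - \left(1 + 1\right) \left(-1 - 5\right) = 8 - 2 \left(-6\right) = 8 - -12 = 8 + 12 = 20$)
$A{\left(o \right)} = -24 - 2 o$ ($A{\left(o \right)} = 12 - 2 \left(20 - \left(2 - o\right)\right) = 12 - 2 \left(20 + \left(-2 + o\right)\right) = 12 - 2 \left(18 + o\right) = 12 - \left(36 + 2 o\right) = -24 - 2 o$)
$g{\left(I,E \right)} = -1$
$\left(g{\left(3,-4 \right)} - 27\right) A{\left(j{\left(4 \right)} \right)} = \left(-1 - 27\right) \left(-24 - 8\right) = - 28 \left(-24 - 8\right) = \left(-28\right) \left(-32\right) = 896$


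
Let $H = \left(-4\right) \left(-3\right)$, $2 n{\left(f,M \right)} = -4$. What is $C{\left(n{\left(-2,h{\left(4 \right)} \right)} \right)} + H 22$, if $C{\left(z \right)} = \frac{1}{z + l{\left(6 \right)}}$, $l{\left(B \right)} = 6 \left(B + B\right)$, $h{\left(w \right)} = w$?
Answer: $\frac{18481}{70} \approx 264.01$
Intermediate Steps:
$l{\left(B \right)} = 12 B$ ($l{\left(B \right)} = 6 \cdot 2 B = 12 B$)
$n{\left(f,M \right)} = -2$ ($n{\left(f,M \right)} = \frac{1}{2} \left(-4\right) = -2$)
$H = 12$
$C{\left(z \right)} = \frac{1}{72 + z}$ ($C{\left(z \right)} = \frac{1}{z + 12 \cdot 6} = \frac{1}{z + 72} = \frac{1}{72 + z}$)
$C{\left(n{\left(-2,h{\left(4 \right)} \right)} \right)} + H 22 = \frac{1}{72 - 2} + 12 \cdot 22 = \frac{1}{70} + 264 = \frac{18481}{70}$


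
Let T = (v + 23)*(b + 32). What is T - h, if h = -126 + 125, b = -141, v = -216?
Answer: 21038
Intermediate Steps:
T = 21037 (T = (-216 + 23)*(-141 + 32) = -193*(-109) = 21037)
h = -1
T - h = 21037 - 1*(-1) = 21037 + 1 = 21038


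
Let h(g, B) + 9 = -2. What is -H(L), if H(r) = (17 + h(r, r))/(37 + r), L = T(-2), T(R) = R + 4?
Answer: -2/13 ≈ -0.15385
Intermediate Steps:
T(R) = 4 + R
L = 2 (L = 4 - 2 = 2)
h(g, B) = -11 (h(g, B) = -9 - 2 = -11)
H(r) = 6/(37 + r) (H(r) = (17 - 11)/(37 + r) = 6/(37 + r))
-H(L) = -6/(37 + 2) = -6/39 = -1*2/13 = -2/13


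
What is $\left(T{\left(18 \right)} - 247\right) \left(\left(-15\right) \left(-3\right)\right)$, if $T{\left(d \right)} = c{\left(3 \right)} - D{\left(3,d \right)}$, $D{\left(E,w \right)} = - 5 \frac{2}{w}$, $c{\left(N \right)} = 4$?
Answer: $-10910$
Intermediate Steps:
$D{\left(E,w \right)} = - \frac{10}{w}$
$T{\left(d \right)} = 4 + \frac{10}{d}$ ($T{\left(d \right)} = 4 - - \frac{10}{d} = 4 + \frac{10}{d}$)
$\left(T{\left(18 \right)} - 247\right) \left(\left(-15\right) \left(-3\right)\right) = \left(\left(4 + \frac{10}{18}\right) - 247\right) \left(\left(-15\right) \left(-3\right)\right) = \left(\left(4 + 10 \cdot \frac{1}{18}\right) - 247\right) 45 = \left(\left(4 + \frac{5}{9}\right) - 247\right) 45 = \left(\frac{41}{9} - 247\right) 45 = \left(- \frac{2182}{9}\right) 45 = -10910$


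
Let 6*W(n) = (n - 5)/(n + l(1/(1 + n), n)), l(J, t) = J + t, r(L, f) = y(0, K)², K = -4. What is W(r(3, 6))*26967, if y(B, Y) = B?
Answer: -44945/2 ≈ -22473.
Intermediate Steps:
r(L, f) = 0 (r(L, f) = 0² = 0)
W(n) = (-5 + n)/(6*(1/(1 + n) + 2*n)) (W(n) = ((n - 5)/(n + (1/(1 + n) + n)))/6 = ((-5 + n)/(n + (n + 1/(1 + n))))/6 = ((-5 + n)/(1/(1 + n) + 2*n))/6 = (-5 + n)/(6*(1/(1 + n) + 2*n)))
W(r(3, 6))*26967 = ((1 + 0)*(-5 + 0)/(6*(1 + 2*0*(1 + 0))))*26967 = ((⅙)*1*(-5)/(1 + 2*0*1))*26967 = ((⅙)*1*(-5)/(1 + 0))*26967 = ((⅙)*1*(-5)/1)*26967 = ((⅙)*1*1*(-5))*26967 = -⅚*26967 = -44945/2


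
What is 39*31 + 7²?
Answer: 1258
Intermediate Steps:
39*31 + 7² = 1209 + 49 = 1258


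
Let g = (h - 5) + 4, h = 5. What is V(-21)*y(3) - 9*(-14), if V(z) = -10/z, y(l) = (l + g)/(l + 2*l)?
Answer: 3412/27 ≈ 126.37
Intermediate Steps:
g = 4 (g = (5 - 5) + 4 = 0 + 4 = 4)
y(l) = (4 + l)/(3*l) (y(l) = (l + 4)/(l + 2*l) = (4 + l)/((3*l)) = (4 + l)*(1/(3*l)) = (4 + l)/(3*l))
V(-21)*y(3) - 9*(-14) = (-10/(-21))*((⅓)*(4 + 3)/3) - 9*(-14) = (-10*(-1/21))*((⅓)*(⅓)*7) + 126 = (10/21)*(7/9) + 126 = 10/27 + 126 = 3412/27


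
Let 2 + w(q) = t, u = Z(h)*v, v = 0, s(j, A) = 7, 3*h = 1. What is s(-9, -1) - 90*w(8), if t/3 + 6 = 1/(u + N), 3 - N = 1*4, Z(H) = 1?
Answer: 2077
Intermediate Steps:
h = 1/3 (h = (1/3)*1 = 1/3 ≈ 0.33333)
N = -1 (N = 3 - 4 = -1)
u = 0 (u = 1*0 = 0)
t = -21 (t = -18 + 3/(0 - 1) = -18 + 3/(-1) = -18 + 3*(-1) = -18 - 3 = -21)
w(q) = -23 (w(q) = -2 - 21 = -23)
s(-9, -1) - 90*w(8) = 7 - 90*(-23) = 7 + 2070 = 2077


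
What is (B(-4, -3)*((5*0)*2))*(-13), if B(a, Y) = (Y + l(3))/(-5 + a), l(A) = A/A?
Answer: 0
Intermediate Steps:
l(A) = 1
B(a, Y) = (1 + Y)/(-5 + a) (B(a, Y) = (Y + 1)/(-5 + a) = (1 + Y)/(-5 + a))
(B(-4, -3)*((5*0)*2))*(-13) = (((1 - 3)/(-5 - 4))*((5*0)*2))*(-13) = ((-2/(-9))*(0*2))*(-13) = (-1/9*(-2)*0)*(-13) = ((2/9)*0)*(-13) = 0*(-13) = 0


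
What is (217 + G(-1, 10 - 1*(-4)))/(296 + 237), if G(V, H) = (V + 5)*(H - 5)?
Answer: 253/533 ≈ 0.47467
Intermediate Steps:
G(V, H) = (-5 + H)*(5 + V) (G(V, H) = (5 + V)*(-5 + H) = (-5 + H)*(5 + V))
(217 + G(-1, 10 - 1*(-4)))/(296 + 237) = (217 + (-25 - 5*(-1) + 5*(10 - 1*(-4)) + (10 - 1*(-4))*(-1)))/(296 + 237) = (217 + (-25 + 5 + 5*(10 + 4) + (10 + 4)*(-1)))/533 = (217 + (-25 + 5 + 5*14 + 14*(-1)))*(1/533) = (217 + (-25 + 5 + 70 - 14))*(1/533) = (217 + 36)*(1/533) = 253*(1/533) = 253/533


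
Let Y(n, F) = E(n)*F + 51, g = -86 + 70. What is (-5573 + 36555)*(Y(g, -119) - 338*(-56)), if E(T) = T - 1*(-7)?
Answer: 621189100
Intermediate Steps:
g = -16
E(T) = 7 + T (E(T) = T + 7 = 7 + T)
Y(n, F) = 51 + F*(7 + n) (Y(n, F) = (7 + n)*F + 51 = F*(7 + n) + 51 = 51 + F*(7 + n))
(-5573 + 36555)*(Y(g, -119) - 338*(-56)) = (-5573 + 36555)*((51 - 119*(7 - 16)) - 338*(-56)) = 30982*((51 - 119*(-9)) + 18928) = 30982*((51 + 1071) + 18928) = 30982*(1122 + 18928) = 30982*20050 = 621189100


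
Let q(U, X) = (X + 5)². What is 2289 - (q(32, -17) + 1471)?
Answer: 674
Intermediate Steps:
q(U, X) = (5 + X)²
2289 - (q(32, -17) + 1471) = 2289 - ((5 - 17)² + 1471) = 2289 - ((-12)² + 1471) = 2289 - (144 + 1471) = 2289 - 1*1615 = 2289 - 1615 = 674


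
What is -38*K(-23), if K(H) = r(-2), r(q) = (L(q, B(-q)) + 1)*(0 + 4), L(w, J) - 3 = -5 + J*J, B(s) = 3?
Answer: -1216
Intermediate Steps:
L(w, J) = -2 + J**2 (L(w, J) = 3 + (-5 + J*J) = 3 + (-5 + J**2) = -2 + J**2)
r(q) = 32 (r(q) = ((-2 + 3**2) + 1)*(0 + 4) = ((-2 + 9) + 1)*4 = (7 + 1)*4 = 8*4 = 32)
K(H) = 32
-38*K(-23) = -38*32 = -1216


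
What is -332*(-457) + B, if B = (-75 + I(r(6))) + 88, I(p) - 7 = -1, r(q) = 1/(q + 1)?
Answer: 151743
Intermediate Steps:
r(q) = 1/(1 + q)
I(p) = 6 (I(p) = 7 - 1 = 6)
B = 19 (B = (-75 + 6) + 88 = -69 + 88 = 19)
-332*(-457) + B = -332*(-457) + 19 = 151724 + 19 = 151743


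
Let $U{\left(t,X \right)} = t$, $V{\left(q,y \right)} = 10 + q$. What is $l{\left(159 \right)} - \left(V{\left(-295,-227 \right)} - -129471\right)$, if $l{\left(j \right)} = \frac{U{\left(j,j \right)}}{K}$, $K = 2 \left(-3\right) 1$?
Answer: $- \frac{258425}{2} \approx -1.2921 \cdot 10^{5}$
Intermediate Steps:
$K = -6$ ($K = \left(-6\right) 1 = -6$)
$l{\left(j \right)} = - \frac{j}{6}$ ($l{\left(j \right)} = \frac{j}{-6} = j \left(- \frac{1}{6}\right) = - \frac{j}{6}$)
$l{\left(159 \right)} - \left(V{\left(-295,-227 \right)} - -129471\right) = \left(- \frac{1}{6}\right) 159 - \left(\left(10 - 295\right) - -129471\right) = - \frac{53}{2} - \left(-285 + 129471\right) = - \frac{53}{2} - 129186 = - \frac{258425}{2}$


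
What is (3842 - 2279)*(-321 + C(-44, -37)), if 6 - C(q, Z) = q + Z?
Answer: -365742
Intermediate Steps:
C(q, Z) = 6 - Z - q (C(q, Z) = 6 - (q + Z) = 6 - (Z + q) = 6 + (-Z - q) = 6 - Z - q)
(3842 - 2279)*(-321 + C(-44, -37)) = (3842 - 2279)*(-321 + (6 - 1*(-37) - 1*(-44))) = 1563*(-321 + (6 + 37 + 44)) = 1563*(-321 + 87) = 1563*(-234) = -365742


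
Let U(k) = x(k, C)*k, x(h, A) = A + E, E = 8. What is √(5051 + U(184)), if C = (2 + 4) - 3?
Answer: 5*√283 ≈ 84.113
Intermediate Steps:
C = 3 (C = 6 - 3 = 3)
x(h, A) = 8 + A (x(h, A) = A + 8 = 8 + A)
U(k) = 11*k (U(k) = (8 + 3)*k = 11*k)
√(5051 + U(184)) = √(5051 + 11*184) = √(5051 + 2024) = √7075 = 5*√283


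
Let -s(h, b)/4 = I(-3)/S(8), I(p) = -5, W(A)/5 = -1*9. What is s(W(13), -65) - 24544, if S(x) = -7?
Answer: -171828/7 ≈ -24547.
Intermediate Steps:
W(A) = -45 (W(A) = 5*(-1*9) = 5*(-9) = -45)
s(h, b) = -20/7 (s(h, b) = -(-20)/(-7) = -(-20)*(-1)/7 = -4*5/7 = -20/7)
s(W(13), -65) - 24544 = -20/7 - 24544 = -171828/7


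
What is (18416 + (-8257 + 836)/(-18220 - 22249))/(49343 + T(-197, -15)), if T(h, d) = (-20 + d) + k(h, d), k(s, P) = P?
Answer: 248428175/664946139 ≈ 0.37361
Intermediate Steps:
T(h, d) = -20 + 2*d (T(h, d) = (-20 + d) + d = -20 + 2*d)
(18416 + (-8257 + 836)/(-18220 - 22249))/(49343 + T(-197, -15)) = (18416 + (-8257 + 836)/(-18220 - 22249))/(49343 + (-20 + 2*(-15))) = (18416 - 7421/(-40469))/(49343 + (-20 - 30)) = (18416 - 7421*(-1/40469))/(49343 - 50) = (18416 + 7421/40469)/49293 = (745284525/40469)*(1/49293) = 248428175/664946139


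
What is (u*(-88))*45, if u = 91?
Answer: -360360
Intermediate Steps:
(u*(-88))*45 = (91*(-88))*45 = -8008*45 = -360360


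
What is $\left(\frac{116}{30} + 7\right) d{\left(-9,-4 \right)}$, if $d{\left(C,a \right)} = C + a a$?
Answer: $\frac{1141}{15} \approx 76.067$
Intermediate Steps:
$d{\left(C,a \right)} = C + a^{2}$
$\left(\frac{116}{30} + 7\right) d{\left(-9,-4 \right)} = \left(\frac{116}{30} + 7\right) \left(-9 + \left(-4\right)^{2}\right) = \left(116 \cdot \frac{1}{30} + 7\right) \left(-9 + 16\right) = \left(\frac{58}{15} + 7\right) 7 = \frac{163}{15} \cdot 7 = \frac{1141}{15}$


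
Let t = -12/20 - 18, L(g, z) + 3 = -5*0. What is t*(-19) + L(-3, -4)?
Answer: 1752/5 ≈ 350.40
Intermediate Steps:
L(g, z) = -3 (L(g, z) = -3 - 5*0 = -3 + 0 = -3)
t = -93/5 (t = -12*1/20 - 18 = -⅗ - 18 = -93/5 ≈ -18.600)
t*(-19) + L(-3, -4) = -93/5*(-19) - 3 = 1767/5 - 3 = 1752/5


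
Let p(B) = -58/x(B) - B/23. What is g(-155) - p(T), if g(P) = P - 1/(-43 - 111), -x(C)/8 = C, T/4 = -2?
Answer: -8752145/56672 ≈ -154.44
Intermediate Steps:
T = -8 (T = 4*(-2) = -8)
x(C) = -8*C
p(B) = -B/23 + 29/(4*B) (p(B) = -58*(-1/(8*B)) - B/23 = -(-29)/(4*B) - B*(1/23) = 29/(4*B) - B/23 = -B/23 + 29/(4*B))
g(P) = 1/154 + P (g(P) = P - 1/(-154) = P - 1*(-1/154) = P + 1/154 = 1/154 + P)
g(-155) - p(T) = (1/154 - 155) - (-1/23*(-8) + (29/4)/(-8)) = -23869/154 - (8/23 + (29/4)*(-⅛)) = -23869/154 - (8/23 - 29/32) = -23869/154 - 1*(-411/736) = -23869/154 + 411/736 = -8752145/56672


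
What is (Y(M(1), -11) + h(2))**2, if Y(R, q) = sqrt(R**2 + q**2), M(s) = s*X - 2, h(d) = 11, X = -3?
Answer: (11 + sqrt(146))**2 ≈ 532.83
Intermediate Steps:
M(s) = -2 - 3*s (M(s) = s*(-3) - 2 = -3*s - 2 = -2 - 3*s)
(Y(M(1), -11) + h(2))**2 = (sqrt((-2 - 3*1)**2 + (-11)**2) + 11)**2 = (sqrt((-2 - 3)**2 + 121) + 11)**2 = (sqrt((-5)**2 + 121) + 11)**2 = (sqrt(25 + 121) + 11)**2 = (sqrt(146) + 11)**2 = (11 + sqrt(146))**2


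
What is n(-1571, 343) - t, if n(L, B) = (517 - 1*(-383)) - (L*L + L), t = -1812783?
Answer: -652787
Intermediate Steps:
n(L, B) = 900 - L - L² (n(L, B) = (517 + 383) - (L² + L) = 900 - (L + L²) = 900 + (-L - L²) = 900 - L - L²)
n(-1571, 343) - t = (900 - 1*(-1571) - 1*(-1571)²) - 1*(-1812783) = (900 + 1571 - 1*2468041) + 1812783 = (900 + 1571 - 2468041) + 1812783 = -2465570 + 1812783 = -652787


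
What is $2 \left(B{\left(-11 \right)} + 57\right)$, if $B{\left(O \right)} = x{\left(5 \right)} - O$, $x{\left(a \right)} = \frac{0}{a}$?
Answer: $136$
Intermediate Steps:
$x{\left(a \right)} = 0$
$B{\left(O \right)} = - O$ ($B{\left(O \right)} = 0 - O = - O$)
$2 \left(B{\left(-11 \right)} + 57\right) = 2 \left(\left(-1\right) \left(-11\right) + 57\right) = 2 \left(11 + 57\right) = 2 \cdot 68 = 136$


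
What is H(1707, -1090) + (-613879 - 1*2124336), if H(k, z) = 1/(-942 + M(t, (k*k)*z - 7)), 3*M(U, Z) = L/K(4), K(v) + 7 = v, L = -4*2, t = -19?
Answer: -23192681059/8470 ≈ -2.7382e+6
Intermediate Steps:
L = -8
K(v) = -7 + v
M(U, Z) = 8/9 (M(U, Z) = (-8/(-7 + 4))/3 = (-8/(-3))/3 = (-8*(-1/3))/3 = (1/3)*(8/3) = 8/9)
H(k, z) = -9/8470 (H(k, z) = 1/(-942 + 8/9) = 1/(-8470/9) = -9/8470)
H(1707, -1090) + (-613879 - 1*2124336) = -9/8470 + (-613879 - 1*2124336) = -9/8470 + (-613879 - 2124336) = -9/8470 - 2738215 = -23192681059/8470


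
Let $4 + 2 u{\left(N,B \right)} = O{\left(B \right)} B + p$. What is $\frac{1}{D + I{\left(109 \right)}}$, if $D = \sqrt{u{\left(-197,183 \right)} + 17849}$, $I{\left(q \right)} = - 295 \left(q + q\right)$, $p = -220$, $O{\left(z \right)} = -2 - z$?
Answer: $- \frac{128620}{8271550581} - \frac{\sqrt{3238}}{8271550581} \approx -1.5557 \cdot 10^{-5}$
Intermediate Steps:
$u{\left(N,B \right)} = -112 + \frac{B \left(-2 - B\right)}{2}$ ($u{\left(N,B \right)} = -2 + \frac{\left(-2 - B\right) B - 220}{2} = -2 + \frac{B \left(-2 - B\right) - 220}{2} = -2 + \frac{-220 + B \left(-2 - B\right)}{2} = -2 + \left(-110 + \frac{B \left(-2 - B\right)}{2}\right) = -112 + \frac{B \left(-2 - B\right)}{2}$)
$I{\left(q \right)} = - 590 q$ ($I{\left(q \right)} = - 295 \cdot 2 q = - 590 q$)
$D = \frac{\sqrt{3238}}{2}$ ($D = \sqrt{\left(-112 - \frac{183 \left(2 + 183\right)}{2}\right) + 17849} = \sqrt{\left(-112 - \frac{183}{2} \cdot 185\right) + 17849} = \sqrt{\left(-112 - \frac{33855}{2}\right) + 17849} = \sqrt{- \frac{34079}{2} + 17849} = \sqrt{\frac{1619}{2}} = \frac{\sqrt{3238}}{2} \approx 28.452$)
$\frac{1}{D + I{\left(109 \right)}} = \frac{1}{\frac{\sqrt{3238}}{2} - 64310} = \frac{1}{-64310 + \frac{\sqrt{3238}}{2}}$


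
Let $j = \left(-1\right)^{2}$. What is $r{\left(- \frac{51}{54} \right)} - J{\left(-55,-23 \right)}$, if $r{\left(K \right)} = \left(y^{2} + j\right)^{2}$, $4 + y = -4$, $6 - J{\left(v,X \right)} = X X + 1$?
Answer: $4749$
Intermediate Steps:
$J{\left(v,X \right)} = 5 - X^{2}$ ($J{\left(v,X \right)} = 6 - \left(X X + 1\right) = 6 - \left(X^{2} + 1\right) = 6 - \left(1 + X^{2}\right) = 5 - X^{2}$)
$y = -8$ ($y = -4 - 4 = -8$)
$j = 1$
$r{\left(K \right)} = 4225$ ($r{\left(K \right)} = \left(\left(-8\right)^{2} + 1\right)^{2} = \left(64 + 1\right)^{2} = 65^{2} = 4225$)
$r{\left(- \frac{51}{54} \right)} - J{\left(-55,-23 \right)} = 4225 - \left(5 - \left(-23\right)^{2}\right) = 4225 - \left(5 - 529\right) = 4225 - -524 = 4225 + 524 = 4749$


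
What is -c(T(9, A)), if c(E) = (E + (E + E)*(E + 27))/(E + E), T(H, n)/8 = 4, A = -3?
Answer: -119/2 ≈ -59.500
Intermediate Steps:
T(H, n) = 32 (T(H, n) = 8*4 = 32)
c(E) = (E + 2*E*(27 + E))/(2*E) (c(E) = (E + (2*E)*(27 + E))/((2*E)) = (E + 2*E*(27 + E))*(1/(2*E)) = (E + 2*E*(27 + E))/(2*E))
-c(T(9, A)) = -(55/2 + 32) = -1*119/2 = -119/2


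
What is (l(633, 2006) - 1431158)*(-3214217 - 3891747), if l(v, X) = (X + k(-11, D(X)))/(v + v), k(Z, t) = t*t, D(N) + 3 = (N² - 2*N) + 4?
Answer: -19137295671735213382/211 ≈ -9.0698e+16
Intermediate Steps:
D(N) = 1 + N² - 2*N (D(N) = -3 + ((N² - 2*N) + 4) = -3 + (4 + N² - 2*N) = 1 + N² - 2*N)
k(Z, t) = t²
l(v, X) = (X + (1 + X² - 2*X)²)/(2*v) (l(v, X) = (X + (1 + X² - 2*X)²)/(v + v) = (X + (1 + X² - 2*X)²)/((2*v)) = (X + (1 + X² - 2*X)²)*(1/(2*v)) = (X + (1 + X² - 2*X)²)/(2*v))
(l(633, 2006) - 1431158)*(-3214217 - 3891747) = ((½)*(2006 + (1 + 2006² - 2*2006)²)/633 - 1431158)*(-3214217 - 3891747) = ((½)*(1/633)*(2006 + (1 + 4024036 - 4012)²) - 1431158)*(-7105964) = ((½)*(1/633)*(2006 + 4020025²) - 1431158)*(-7105964) = ((½)*(1/633)*(2006 + 16160601000625) - 1431158)*(-7105964) = ((½)*(1/633)*16160601002631 - 1431158)*(-7105964) = (5386867000877/422 - 1431158)*(-7105964) = (5386263052201/422)*(-7105964) = -19137295671735213382/211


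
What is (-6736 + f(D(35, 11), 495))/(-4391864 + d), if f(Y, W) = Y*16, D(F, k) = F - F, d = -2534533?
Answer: 6736/6926397 ≈ 0.00097251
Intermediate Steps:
D(F, k) = 0
f(Y, W) = 16*Y
(-6736 + f(D(35, 11), 495))/(-4391864 + d) = (-6736 + 16*0)/(-4391864 - 2534533) = (-6736 + 0)/(-6926397) = -6736*(-1/6926397) = 6736/6926397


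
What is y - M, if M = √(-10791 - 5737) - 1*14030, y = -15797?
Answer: -1767 - 4*I*√1033 ≈ -1767.0 - 128.56*I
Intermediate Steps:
M = -14030 + 4*I*√1033 (M = √(-16528) - 14030 = 4*I*√1033 - 14030 = -14030 + 4*I*√1033 ≈ -14030.0 + 128.56*I)
y - M = -15797 - (-14030 + 4*I*√1033) = -15797 + (14030 - 4*I*√1033) = -1767 - 4*I*√1033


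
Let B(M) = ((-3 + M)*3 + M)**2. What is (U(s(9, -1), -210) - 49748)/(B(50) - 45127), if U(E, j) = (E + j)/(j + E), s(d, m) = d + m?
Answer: 49747/8646 ≈ 5.7538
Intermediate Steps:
B(M) = (-9 + 4*M)**2 (B(M) = ((-9 + 3*M) + M)**2 = (-9 + 4*M)**2)
U(E, j) = 1 (U(E, j) = (E + j)/(E + j) = 1)
(U(s(9, -1), -210) - 49748)/(B(50) - 45127) = (1 - 49748)/((-9 + 4*50)**2 - 45127) = -49747/((-9 + 200)**2 - 45127) = -49747/(191**2 - 45127) = -49747/(36481 - 45127) = -49747/(-8646) = -49747*(-1/8646) = 49747/8646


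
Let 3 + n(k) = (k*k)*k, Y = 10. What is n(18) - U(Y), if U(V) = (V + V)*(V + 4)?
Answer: 5549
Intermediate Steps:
U(V) = 2*V*(4 + V) (U(V) = (2*V)*(4 + V) = 2*V*(4 + V))
n(k) = -3 + k³ (n(k) = -3 + (k*k)*k = -3 + k²*k = -3 + k³)
n(18) - U(Y) = (-3 + 18³) - 2*10*(4 + 10) = (-3 + 5832) - 2*10*14 = 5829 - 1*280 = 5829 - 280 = 5549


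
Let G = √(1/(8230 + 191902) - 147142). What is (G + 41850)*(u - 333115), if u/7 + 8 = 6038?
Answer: -12174374250 - 290905*I*√1473362915300519/100066 ≈ -1.2174e+10 - 1.1159e+8*I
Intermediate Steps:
u = 42210 (u = -56 + 7*6038 = -56 + 42266 = 42210)
G = I*√1473362915300519/100066 (G = √(1/200132 - 147142) = √(-29447822743/200132) = I*√1473362915300519/100066 ≈ 383.59*I)
(G + 41850)*(u - 333115) = (I*√1473362915300519/100066 + 41850)*(42210 - 333115) = (41850 + I*√1473362915300519/100066)*(-290905) = -12174374250 - 290905*I*√1473362915300519/100066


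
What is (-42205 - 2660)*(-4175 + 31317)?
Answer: -1217725830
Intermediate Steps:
(-42205 - 2660)*(-4175 + 31317) = -44865*27142 = -1217725830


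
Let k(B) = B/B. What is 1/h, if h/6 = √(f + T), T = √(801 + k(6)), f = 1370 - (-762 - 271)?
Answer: 1/(6*√(2403 + √802)) ≈ 0.0033801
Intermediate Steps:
k(B) = 1
f = 2403 (f = 1370 - 1*(-1033) = 1370 + 1033 = 2403)
T = √802 (T = √(801 + 1) = √802 ≈ 28.320)
h = 6*√(2403 + √802) ≈ 295.85
1/h = 1/(6*√(2403 + √802))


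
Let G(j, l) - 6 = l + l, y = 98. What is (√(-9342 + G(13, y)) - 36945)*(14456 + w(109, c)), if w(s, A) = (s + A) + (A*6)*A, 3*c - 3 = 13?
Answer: -544606245 + 29482*I*√2285 ≈ -5.4461e+8 + 1.4093e+6*I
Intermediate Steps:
G(j, l) = 6 + 2*l (G(j, l) = 6 + (l + l) = 6 + 2*l)
c = 16/3 (c = 1 + (⅓)*13 = 1 + 13/3 = 16/3 ≈ 5.3333)
w(s, A) = A + s + 6*A² (w(s, A) = (A + s) + (6*A)*A = (A + s) + 6*A² = A + s + 6*A²)
(√(-9342 + G(13, y)) - 36945)*(14456 + w(109, c)) = (√(-9342 + (6 + 2*98)) - 36945)*(14456 + (16/3 + 109 + 6*(16/3)²)) = (√(-9342 + (6 + 196)) - 36945)*(14456 + (16/3 + 109 + 6*(256/9))) = (√(-9342 + 202) - 36945)*(14456 + (16/3 + 109 + 512/3)) = (√(-9140) - 36945)*(14456 + 285) = (2*I*√2285 - 36945)*14741 = (-36945 + 2*I*√2285)*14741 = -544606245 + 29482*I*√2285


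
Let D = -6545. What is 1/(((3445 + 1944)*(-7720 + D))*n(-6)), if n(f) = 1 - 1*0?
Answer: -1/76874085 ≈ -1.3008e-8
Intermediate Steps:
n(f) = 1 (n(f) = 1 + 0 = 1)
1/(((3445 + 1944)*(-7720 + D))*n(-6)) = 1/(((3445 + 1944)*(-7720 - 6545))*1) = 1/((5389*(-14265))*1) = 1/(-76874085*1) = 1/(-76874085) = -1/76874085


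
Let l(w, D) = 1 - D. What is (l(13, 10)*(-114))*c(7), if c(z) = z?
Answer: 7182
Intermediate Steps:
(l(13, 10)*(-114))*c(7) = ((1 - 1*10)*(-114))*7 = ((1 - 10)*(-114))*7 = -9*(-114)*7 = 1026*7 = 7182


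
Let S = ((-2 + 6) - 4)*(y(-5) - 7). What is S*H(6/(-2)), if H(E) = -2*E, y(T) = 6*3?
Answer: 0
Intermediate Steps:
y(T) = 18
S = 0 (S = ((-2 + 6) - 4)*(18 - 7) = (4 - 4)*11 = 0*11 = 0)
S*H(6/(-2)) = 0*(-12/(-2)) = 0*(-12*(-1)/2) = 0*(-2*(-3)) = 0*6 = 0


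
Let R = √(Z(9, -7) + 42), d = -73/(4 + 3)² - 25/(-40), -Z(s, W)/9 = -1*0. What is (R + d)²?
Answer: 6568809/153664 - 339*√42/196 ≈ 31.539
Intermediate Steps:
Z(s, W) = 0 (Z(s, W) = -(-9)*0 = -9*0 = 0)
d = -339/392 (d = -73/(7²) - 25*(-1/40) = -73/49 + 5/8 = -339/392 ≈ -0.86480)
R = √42 (R = √(0 + 42) = √42 ≈ 6.4807)
(R + d)² = (√42 - 339/392)² = (-339/392 + √42)²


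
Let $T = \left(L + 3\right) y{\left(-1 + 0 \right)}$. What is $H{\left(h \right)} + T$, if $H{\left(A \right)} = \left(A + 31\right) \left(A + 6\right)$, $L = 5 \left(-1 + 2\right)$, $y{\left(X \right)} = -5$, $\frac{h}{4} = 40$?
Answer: $31666$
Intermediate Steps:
$h = 160$ ($h = 4 \cdot 40 = 160$)
$L = 5$ ($L = 5 \cdot 1 = 5$)
$H{\left(A \right)} = \left(6 + A\right) \left(31 + A\right)$ ($H{\left(A \right)} = \left(31 + A\right) \left(6 + A\right) = \left(6 + A\right) \left(31 + A\right)$)
$T = -40$ ($T = \left(5 + 3\right) \left(-5\right) = 8 \left(-5\right) = -40$)
$H{\left(h \right)} + T = \left(186 + 160^{2} + 37 \cdot 160\right) - 40 = \left(186 + 25600 + 5920\right) - 40 = 31706 - 40 = 31666$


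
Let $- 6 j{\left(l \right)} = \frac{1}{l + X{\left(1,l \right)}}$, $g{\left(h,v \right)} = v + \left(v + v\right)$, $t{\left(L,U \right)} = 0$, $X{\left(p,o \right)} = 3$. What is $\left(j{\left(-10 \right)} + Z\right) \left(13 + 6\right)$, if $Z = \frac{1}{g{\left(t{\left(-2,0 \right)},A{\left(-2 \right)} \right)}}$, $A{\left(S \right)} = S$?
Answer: $- \frac{19}{7} \approx -2.7143$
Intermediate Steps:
$g{\left(h,v \right)} = 3 v$ ($g{\left(h,v \right)} = v + 2 v = 3 v$)
$j{\left(l \right)} = - \frac{1}{6 \left(3 + l\right)}$ ($j{\left(l \right)} = - \frac{1}{6 \left(l + 3\right)} = - \frac{1}{6 \left(3 + l\right)}$)
$Z = - \frac{1}{6}$ ($Z = \frac{1}{3 \left(-2\right)} = \frac{1}{-6} = - \frac{1}{6} \approx -0.16667$)
$\left(j{\left(-10 \right)} + Z\right) \left(13 + 6\right) = \left(- \frac{1}{18 + 6 \left(-10\right)} - \frac{1}{6}\right) \left(13 + 6\right) = \left(- \frac{1}{18 - 60} - \frac{1}{6}\right) 19 = \left(- \frac{1}{-42} - \frac{1}{6}\right) 19 = \left(\left(-1\right) \left(- \frac{1}{42}\right) - \frac{1}{6}\right) 19 = \left(\frac{1}{42} - \frac{1}{6}\right) 19 = \left(- \frac{1}{7}\right) 19 = - \frac{19}{7}$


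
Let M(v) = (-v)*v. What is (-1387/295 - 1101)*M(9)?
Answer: 26420742/295 ≈ 89562.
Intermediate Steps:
M(v) = -v²
(-1387/295 - 1101)*M(9) = (-1387/295 - 1101)*(-1*9²) = (-1387*1/295 - 1101)*(-1*81) = (-1387/295 - 1101)*(-81) = -326182/295*(-81) = 26420742/295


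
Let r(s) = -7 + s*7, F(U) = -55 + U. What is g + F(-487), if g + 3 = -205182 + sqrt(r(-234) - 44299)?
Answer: -205727 + 2*I*sqrt(11486) ≈ -2.0573e+5 + 214.35*I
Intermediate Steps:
r(s) = -7 + 7*s
g = -205185 + 2*I*sqrt(11486) (g = -3 + (-205182 + sqrt((-7 + 7*(-234)) - 44299)) = -3 + (-205182 + sqrt((-7 - 1638) - 44299)) = -3 + (-205182 + sqrt(-1645 - 44299)) = -3 + (-205182 + sqrt(-45944)) = -3 + (-205182 + 2*I*sqrt(11486)) = -205185 + 2*I*sqrt(11486) ≈ -2.0519e+5 + 214.35*I)
g + F(-487) = (-205185 + 2*I*sqrt(11486)) + (-55 - 487) = (-205185 + 2*I*sqrt(11486)) - 542 = -205727 + 2*I*sqrt(11486)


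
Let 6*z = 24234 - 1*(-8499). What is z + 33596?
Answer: 78103/2 ≈ 39052.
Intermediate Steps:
z = 10911/2 (z = (24234 - 1*(-8499))/6 = (24234 + 8499)/6 = (⅙)*32733 = 10911/2 ≈ 5455.5)
z + 33596 = 10911/2 + 33596 = 78103/2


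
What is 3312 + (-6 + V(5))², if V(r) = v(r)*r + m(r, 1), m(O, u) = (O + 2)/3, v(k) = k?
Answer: 33904/9 ≈ 3767.1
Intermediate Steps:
m(O, u) = ⅔ + O/3 (m(O, u) = (2 + O)*(⅓) = ⅔ + O/3)
V(r) = ⅔ + r² + r/3 (V(r) = r*r + (⅔ + r/3) = r² + (⅔ + r/3) = ⅔ + r² + r/3)
3312 + (-6 + V(5))² = 3312 + (-6 + (⅔ + 5² + (⅓)*5))² = 3312 + (-6 + (⅔ + 25 + 5/3))² = 3312 + (-6 + 82/3)² = 3312 + (64/3)² = 3312 + 4096/9 = 33904/9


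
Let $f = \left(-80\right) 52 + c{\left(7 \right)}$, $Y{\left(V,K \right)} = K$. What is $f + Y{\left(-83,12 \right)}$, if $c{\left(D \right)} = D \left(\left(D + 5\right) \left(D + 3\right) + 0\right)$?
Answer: $-3308$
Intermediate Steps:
$c{\left(D \right)} = D \left(3 + D\right) \left(5 + D\right)$ ($c{\left(D \right)} = D \left(\left(5 + D\right) \left(3 + D\right) + 0\right) = D \left(\left(3 + D\right) \left(5 + D\right) + 0\right) = D \left(3 + D\right) \left(5 + D\right)$)
$f = -3320$ ($f = \left(-80\right) 52 + 7 \left(15 + 7^{2} + 8 \cdot 7\right) = -4160 + 7 \left(15 + 49 + 56\right) = -4160 + 7 \cdot 120 = -4160 + 840 = -3320$)
$f + Y{\left(-83,12 \right)} = -3320 + 12 = -3308$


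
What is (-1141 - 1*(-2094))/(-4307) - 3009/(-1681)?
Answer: 11357770/7240067 ≈ 1.5687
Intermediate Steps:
(-1141 - 1*(-2094))/(-4307) - 3009/(-1681) = (-1141 + 2094)*(-1/4307) - 3009*(-1/1681) = 953*(-1/4307) + 3009/1681 = -953/4307 + 3009/1681 = 11357770/7240067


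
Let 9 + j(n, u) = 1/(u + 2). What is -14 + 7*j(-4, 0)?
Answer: -147/2 ≈ -73.500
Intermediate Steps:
j(n, u) = -9 + 1/(2 + u) (j(n, u) = -9 + 1/(u + 2) = -9 + 1/(2 + u))
-14 + 7*j(-4, 0) = -14 + 7*((-17 - 9*0)/(2 + 0)) = -14 + 7*((-17 + 0)/2) = -14 + 7*((1/2)*(-17)) = -14 + 7*(-17/2) = -14 - 119/2 = -147/2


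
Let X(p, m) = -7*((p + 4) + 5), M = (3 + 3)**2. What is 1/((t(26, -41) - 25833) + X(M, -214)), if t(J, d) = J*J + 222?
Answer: -1/25250 ≈ -3.9604e-5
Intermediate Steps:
M = 36 (M = 6**2 = 36)
t(J, d) = 222 + J**2 (t(J, d) = J**2 + 222 = 222 + J**2)
X(p, m) = -63 - 7*p (X(p, m) = -7*((4 + p) + 5) = -7*(9 + p) = -63 - 7*p)
1/((t(26, -41) - 25833) + X(M, -214)) = 1/(((222 + 26**2) - 25833) + (-63 - 7*36)) = 1/(((222 + 676) - 25833) + (-63 - 252)) = 1/((898 - 25833) - 315) = 1/(-24935 - 315) = 1/(-25250) = -1/25250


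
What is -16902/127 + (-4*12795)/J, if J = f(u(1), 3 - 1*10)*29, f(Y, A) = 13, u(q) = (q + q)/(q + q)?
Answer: -12871914/47879 ≈ -268.84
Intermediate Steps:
u(q) = 1 (u(q) = (2*q)/((2*q)) = (2*q)*(1/(2*q)) = 1)
J = 377 (J = 13*29 = 377)
-16902/127 + (-4*12795)/J = -16902/127 - 4*12795/377 = -16902*1/127 - 51180*1/377 = -16902/127 - 51180/377 = -12871914/47879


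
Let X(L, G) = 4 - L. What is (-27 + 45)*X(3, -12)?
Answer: 18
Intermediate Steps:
(-27 + 45)*X(3, -12) = (-27 + 45)*(4 - 1*3) = 18*(4 - 3) = 18*1 = 18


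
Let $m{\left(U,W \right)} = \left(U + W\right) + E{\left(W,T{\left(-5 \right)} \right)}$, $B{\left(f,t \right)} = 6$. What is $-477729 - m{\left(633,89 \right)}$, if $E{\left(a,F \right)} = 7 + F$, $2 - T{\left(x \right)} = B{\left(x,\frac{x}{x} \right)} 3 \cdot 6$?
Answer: $-478352$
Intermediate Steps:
$T{\left(x \right)} = -106$ ($T{\left(x \right)} = 2 - 6 \cdot 3 \cdot 6 = 2 - 18 \cdot 6 = 2 - 108 = -106$)
$m{\left(U,W \right)} = -99 + U + W$ ($m{\left(U,W \right)} = \left(U + W\right) + \left(7 - 106\right) = \left(U + W\right) - 99 = -99 + U + W$)
$-477729 - m{\left(633,89 \right)} = -477729 - \left(-99 + 633 + 89\right) = -477729 - 623 = -478352$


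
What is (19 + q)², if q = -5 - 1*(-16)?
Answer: 900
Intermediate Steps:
q = 11 (q = -5 + 16 = 11)
(19 + q)² = (19 + 11)² = 30² = 900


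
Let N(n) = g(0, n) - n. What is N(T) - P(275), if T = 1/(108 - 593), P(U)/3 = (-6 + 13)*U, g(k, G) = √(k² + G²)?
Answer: -2800873/485 ≈ -5775.0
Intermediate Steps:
g(k, G) = √(G² + k²)
P(U) = 21*U (P(U) = 3*((-6 + 13)*U) = 3*(7*U) = 21*U)
T = -1/485 (T = 1/(-485) = -1/485 ≈ -0.0020619)
N(n) = √(n²) - n (N(n) = √(n² + 0²) - n = √(n² + 0) - n = √(n²) - n)
N(T) - P(275) = (√((-1/485)²) - 1*(-1/485)) - 21*275 = (√(1/235225) + 1/485) - 1*5775 = (1/485 + 1/485) - 5775 = 2/485 - 5775 = -2800873/485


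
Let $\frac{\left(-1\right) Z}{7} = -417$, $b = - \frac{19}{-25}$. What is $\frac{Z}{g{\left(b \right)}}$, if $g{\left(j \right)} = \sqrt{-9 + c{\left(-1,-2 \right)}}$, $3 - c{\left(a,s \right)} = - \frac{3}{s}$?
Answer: $- \frac{973 i \sqrt{30}}{5} \approx - 1065.9 i$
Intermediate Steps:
$b = \frac{19}{25}$ ($b = \left(-19\right) \left(- \frac{1}{25}\right) = \frac{19}{25} \approx 0.76$)
$c{\left(a,s \right)} = 3 + \frac{3}{s}$ ($c{\left(a,s \right)} = 3 - - \frac{3}{s} = 3 + \frac{3}{s}$)
$g{\left(j \right)} = \frac{i \sqrt{30}}{2}$ ($g{\left(j \right)} = \sqrt{-9 + \left(3 + \frac{3}{-2}\right)} = \sqrt{-9 + \left(3 + 3 \left(- \frac{1}{2}\right)\right)} = \sqrt{-9 + \left(3 - \frac{3}{2}\right)} = \sqrt{-9 + \frac{3}{2}} = \sqrt{- \frac{15}{2}} = \frac{i \sqrt{30}}{2}$)
$Z = 2919$ ($Z = \left(-7\right) \left(-417\right) = 2919$)
$\frac{Z}{g{\left(b \right)}} = \frac{2919}{\frac{1}{2} i \sqrt{30}} = 2919 \left(- \frac{i \sqrt{30}}{15}\right) = - \frac{973 i \sqrt{30}}{5}$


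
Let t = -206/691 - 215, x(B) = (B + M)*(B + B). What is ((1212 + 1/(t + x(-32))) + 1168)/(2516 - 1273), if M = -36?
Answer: 6803137871/3553067023 ≈ 1.9147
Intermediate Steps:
x(B) = 2*B*(-36 + B) (x(B) = (B - 36)*(B + B) = (-36 + B)*(2*B) = 2*B*(-36 + B))
t = -148771/691 (t = -206*1/691 - 215 = -206/691 - 215 = -148771/691 ≈ -215.30)
((1212 + 1/(t + x(-32))) + 1168)/(2516 - 1273) = ((1212 + 1/(-148771/691 + 2*(-32)*(-36 - 32))) + 1168)/(2516 - 1273) = ((1212 + 1/(-148771/691 + 2*(-32)*(-68))) + 1168)/1243 = ((1212 + 1/(-148771/691 + 4352)) + 1168)*(1/1243) = ((1212 + 1/(2858461/691)) + 1168)*(1/1243) = ((1212 + 691/2858461) + 1168)*(1/1243) = (3464455423/2858461 + 1168)*(1/1243) = (6803137871/2858461)*(1/1243) = 6803137871/3553067023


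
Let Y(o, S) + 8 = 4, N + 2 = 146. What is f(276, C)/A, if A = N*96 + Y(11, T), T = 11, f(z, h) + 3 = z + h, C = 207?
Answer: 24/691 ≈ 0.034732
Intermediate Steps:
N = 144 (N = -2 + 146 = 144)
f(z, h) = -3 + h + z (f(z, h) = -3 + (z + h) = -3 + (h + z) = -3 + h + z)
Y(o, S) = -4 (Y(o, S) = -8 + 4 = -4)
A = 13820 (A = 144*96 - 4 = 13824 - 4 = 13820)
f(276, C)/A = (-3 + 207 + 276)/13820 = 480*(1/13820) = 24/691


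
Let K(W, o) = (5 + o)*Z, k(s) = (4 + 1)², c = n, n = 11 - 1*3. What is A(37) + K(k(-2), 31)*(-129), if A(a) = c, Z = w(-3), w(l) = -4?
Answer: 18584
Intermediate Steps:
Z = -4
n = 8 (n = 11 - 3 = 8)
c = 8
A(a) = 8
k(s) = 25 (k(s) = 5² = 25)
K(W, o) = -20 - 4*o (K(W, o) = (5 + o)*(-4) = -20 - 4*o)
A(37) + K(k(-2), 31)*(-129) = 8 + (-20 - 4*31)*(-129) = 8 + (-20 - 124)*(-129) = 8 - 144*(-129) = 8 + 18576 = 18584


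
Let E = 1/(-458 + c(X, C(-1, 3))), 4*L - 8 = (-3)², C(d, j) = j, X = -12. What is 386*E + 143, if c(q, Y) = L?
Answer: 258001/1815 ≈ 142.15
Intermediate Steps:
L = 17/4 (L = 2 + (¼)*(-3)² = 2 + (¼)*9 = 2 + 9/4 = 17/4 ≈ 4.2500)
c(q, Y) = 17/4
E = -4/1815 (E = 1/(-458 + 17/4) = 1/(-1815/4) = -4/1815 ≈ -0.0022039)
386*E + 143 = 386*(-4/1815) + 143 = -1544/1815 + 143 = 258001/1815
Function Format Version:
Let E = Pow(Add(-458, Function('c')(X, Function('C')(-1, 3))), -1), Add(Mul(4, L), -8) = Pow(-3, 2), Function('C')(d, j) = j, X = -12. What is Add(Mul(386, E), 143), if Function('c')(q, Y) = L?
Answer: Rational(258001, 1815) ≈ 142.15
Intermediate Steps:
L = Rational(17, 4) (L = Add(2, Mul(Rational(1, 4), Pow(-3, 2))) = Add(2, Mul(Rational(1, 4), 9)) = Add(2, Rational(9, 4)) = Rational(17, 4) ≈ 4.2500)
Function('c')(q, Y) = Rational(17, 4)
E = Rational(-4, 1815) (E = Pow(Add(-458, Rational(17, 4)), -1) = Pow(Rational(-1815, 4), -1) = Rational(-4, 1815) ≈ -0.0022039)
Add(Mul(386, E), 143) = Add(Mul(386, Rational(-4, 1815)), 143) = Add(Rational(-1544, 1815), 143) = Rational(258001, 1815)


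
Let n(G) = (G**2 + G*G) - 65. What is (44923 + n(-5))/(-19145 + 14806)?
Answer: -44908/4339 ≈ -10.350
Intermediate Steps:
n(G) = -65 + 2*G**2 (n(G) = (G**2 + G**2) - 65 = 2*G**2 - 65 = -65 + 2*G**2)
(44923 + n(-5))/(-19145 + 14806) = (44923 + (-65 + 2*(-5)**2))/(-19145 + 14806) = (44923 + (-65 + 2*25))/(-4339) = (44923 + (-65 + 50))*(-1/4339) = (44923 - 15)*(-1/4339) = 44908*(-1/4339) = -44908/4339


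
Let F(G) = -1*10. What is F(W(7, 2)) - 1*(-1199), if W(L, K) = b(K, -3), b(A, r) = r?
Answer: 1189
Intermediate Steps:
W(L, K) = -3
F(G) = -10
F(W(7, 2)) - 1*(-1199) = -10 - 1*(-1199) = -10 + 1199 = 1189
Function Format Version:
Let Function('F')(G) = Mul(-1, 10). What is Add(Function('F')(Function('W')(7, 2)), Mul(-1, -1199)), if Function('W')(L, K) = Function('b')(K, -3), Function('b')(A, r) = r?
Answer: 1189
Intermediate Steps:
Function('W')(L, K) = -3
Function('F')(G) = -10
Add(Function('F')(Function('W')(7, 2)), Mul(-1, -1199)) = Add(-10, Mul(-1, -1199)) = Add(-10, 1199) = 1189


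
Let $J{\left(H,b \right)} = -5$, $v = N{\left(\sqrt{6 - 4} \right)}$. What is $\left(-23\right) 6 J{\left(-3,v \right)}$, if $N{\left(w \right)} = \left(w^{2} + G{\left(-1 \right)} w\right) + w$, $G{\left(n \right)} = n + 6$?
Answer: $690$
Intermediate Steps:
$G{\left(n \right)} = 6 + n$
$N{\left(w \right)} = w^{2} + 6 w$ ($N{\left(w \right)} = \left(w^{2} + \left(6 - 1\right) w\right) + w = \left(w^{2} + 5 w\right) + w = w^{2} + 6 w$)
$v = \sqrt{2} \left(6 + \sqrt{2}\right)$ ($v = \sqrt{6 - 4} \left(6 + \sqrt{6 - 4}\right) = \sqrt{2} \left(6 + \sqrt{2}\right) \approx 10.485$)
$\left(-23\right) 6 J{\left(-3,v \right)} = \left(-23\right) 6 \left(-5\right) = \left(-138\right) \left(-5\right) = 690$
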